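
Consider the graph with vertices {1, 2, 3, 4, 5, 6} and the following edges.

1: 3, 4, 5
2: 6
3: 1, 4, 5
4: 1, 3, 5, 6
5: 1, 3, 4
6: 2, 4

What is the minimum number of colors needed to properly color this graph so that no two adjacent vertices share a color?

4

1, 3, 4, 5 are pairwise adjacent (a clique of size 4), so at least 4 colors are needed.
4 colors suffice: 1=yellow, 2=red, 3=green, 4=red, 5=blue, 6=blue. Each edge has distinct colors on its endpoints.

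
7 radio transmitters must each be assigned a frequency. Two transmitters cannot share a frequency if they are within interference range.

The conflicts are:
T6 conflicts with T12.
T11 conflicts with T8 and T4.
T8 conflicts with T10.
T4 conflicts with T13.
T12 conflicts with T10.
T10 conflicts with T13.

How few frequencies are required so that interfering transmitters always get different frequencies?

3

The cycle T10-T8-T11-T4-T13-T10 has odd length 5, so it cannot be 2-colored; at least 3 frequencies are needed.
3 frequencies suffice: frequency 1 → {T6, T11, T10}; frequency 2 → {T8, T4, T12}; frequency 3 → {T13}. Each listed conflict is separated.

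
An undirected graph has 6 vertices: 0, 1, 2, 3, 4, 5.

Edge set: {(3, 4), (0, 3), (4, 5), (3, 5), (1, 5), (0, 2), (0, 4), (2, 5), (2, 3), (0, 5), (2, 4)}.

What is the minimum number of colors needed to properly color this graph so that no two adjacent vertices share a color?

0, 2, 3, 4, 5 form a clique, so at least 5 colors are needed.
5 colors suffice: color red → {5}; color blue → {1, 4}; color green → {3}; color yellow → {0}; color purple → {2}. Each edge has distinct colors on its endpoints.

5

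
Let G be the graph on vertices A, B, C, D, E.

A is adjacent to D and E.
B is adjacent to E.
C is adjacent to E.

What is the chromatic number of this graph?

2

A and D are adjacent, so at least 2 colors are needed.
2 colors suffice: color 1 → {D, E}; color 2 → {A, B, C}. No two adjacent vertices share a color.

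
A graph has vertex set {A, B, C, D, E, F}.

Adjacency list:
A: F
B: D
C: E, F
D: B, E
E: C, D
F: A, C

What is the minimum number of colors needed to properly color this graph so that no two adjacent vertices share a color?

C and F are adjacent, so at least 2 colors are needed.
2 colors suffice: color 1 → {A, C, D}; color 2 → {B, E, F}. Every edge joins two different colors.

2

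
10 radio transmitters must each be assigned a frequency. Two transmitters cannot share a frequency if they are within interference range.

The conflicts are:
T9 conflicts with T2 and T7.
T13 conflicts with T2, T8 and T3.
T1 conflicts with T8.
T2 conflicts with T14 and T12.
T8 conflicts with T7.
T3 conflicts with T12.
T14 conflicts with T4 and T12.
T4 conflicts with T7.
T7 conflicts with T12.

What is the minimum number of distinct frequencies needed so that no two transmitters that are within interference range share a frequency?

3

T2, T14, T12 pairwise conflict, so at least 3 frequencies are needed.
A valid assignment using 3 frequencies: T9=1, T13=3, T1=2, T2=2, T8=1, T3=2, T14=3, T4=1, T7=2, T12=1. Each listed conflict is separated.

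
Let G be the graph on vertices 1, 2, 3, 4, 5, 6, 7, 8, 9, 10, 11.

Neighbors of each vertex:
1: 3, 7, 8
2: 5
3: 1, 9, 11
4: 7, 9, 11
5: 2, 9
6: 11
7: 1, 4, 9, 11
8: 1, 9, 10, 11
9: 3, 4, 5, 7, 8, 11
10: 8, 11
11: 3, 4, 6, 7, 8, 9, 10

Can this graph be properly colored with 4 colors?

Yes

The chromatic number is 4. 4, 7, 9, 11 form a clique, so at least 4 colors are needed.
4 colors suffice: color a → {1, 5, 11}; color b → {2, 6, 9, 10}; color c → {3, 7, 8}; color d → {4}.
That is already a proper 4-coloring.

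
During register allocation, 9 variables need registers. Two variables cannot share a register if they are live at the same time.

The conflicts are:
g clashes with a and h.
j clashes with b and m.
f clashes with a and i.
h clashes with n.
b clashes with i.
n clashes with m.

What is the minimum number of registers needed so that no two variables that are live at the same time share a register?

The cycle m-j-b-i-f-a-g-h-n-m has odd length 9, so it cannot be 2-colored; at least 3 registers are needed.
3 registers suffice: register 1 → {j, f, h}; register 2 → {a, i, m}; register 3 → {g, b, n}. Every pair that conflicts lands in different registers.

3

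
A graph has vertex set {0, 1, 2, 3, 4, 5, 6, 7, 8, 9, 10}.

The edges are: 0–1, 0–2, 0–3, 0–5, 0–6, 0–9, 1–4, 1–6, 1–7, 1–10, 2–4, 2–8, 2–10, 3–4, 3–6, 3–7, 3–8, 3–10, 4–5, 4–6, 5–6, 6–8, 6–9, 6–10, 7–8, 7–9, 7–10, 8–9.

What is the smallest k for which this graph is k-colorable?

3

7, 8, 9 are mutually adjacent, so at least 3 colors are needed.
3 colors suffice: color a → {2, 6, 7}; color b → {0, 4, 8, 10}; color c → {1, 3, 5, 9}. Every edge joins two different colors.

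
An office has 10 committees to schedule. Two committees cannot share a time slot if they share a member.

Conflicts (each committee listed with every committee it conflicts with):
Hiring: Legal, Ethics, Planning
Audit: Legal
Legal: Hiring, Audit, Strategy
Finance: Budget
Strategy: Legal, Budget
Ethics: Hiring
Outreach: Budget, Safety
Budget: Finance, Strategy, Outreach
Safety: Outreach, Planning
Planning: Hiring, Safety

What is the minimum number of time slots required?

The cycle Budget-Strategy-Legal-Hiring-Planning-Safety-Outreach-Budget has odd length 7, so it cannot be 2-colored; at least 3 time slots are needed.
3 time slots suffice: Hiring=2, Audit=2, Legal=1, Finance=2, Strategy=2, Ethics=1, Outreach=2, Budget=1, Safety=1, Planning=3. Every pair that conflicts lands in different time slots.

3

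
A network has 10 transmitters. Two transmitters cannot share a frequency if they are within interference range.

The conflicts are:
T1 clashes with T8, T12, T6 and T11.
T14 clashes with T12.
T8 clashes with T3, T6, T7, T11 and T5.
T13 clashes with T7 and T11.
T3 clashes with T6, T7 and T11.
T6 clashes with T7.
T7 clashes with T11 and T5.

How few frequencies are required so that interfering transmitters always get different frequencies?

4

T8, T3, T7, T11 all conflict with each other, so at least 4 frequencies are needed.
A valid assignment using 4 frequencies: T1=1, T14=1, T8=2, T12=2, T13=2, T3=4, T6=3, T7=1, T11=3, T5=3. Every pair that conflicts lands in different frequencies.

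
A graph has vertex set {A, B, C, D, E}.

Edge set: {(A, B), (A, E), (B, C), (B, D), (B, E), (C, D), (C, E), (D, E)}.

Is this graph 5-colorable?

Yes

The chromatic number is 4. B, C, D, E form a clique, so at least 4 colors are needed.
4 colors suffice: A=3, B=1, C=3, D=4, E=2.
Since 5 ≥ 4, a proper 5-coloring certainly exists.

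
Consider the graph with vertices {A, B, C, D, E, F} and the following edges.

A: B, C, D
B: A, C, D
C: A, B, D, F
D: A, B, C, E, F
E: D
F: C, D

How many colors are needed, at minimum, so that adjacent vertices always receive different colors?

A, B, C, D are pairwise adjacent (a clique of size 4), so at least 4 colors are needed.
One proper 4-coloring: A=3, B=4, C=2, D=1, E=2, F=3. Each edge has distinct colors on its endpoints.

4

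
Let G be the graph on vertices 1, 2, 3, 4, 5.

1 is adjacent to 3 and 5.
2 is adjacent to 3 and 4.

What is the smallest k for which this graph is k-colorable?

2 and 3 are adjacent, so at least 2 colors are needed.
A valid assignment using 2 colors: 1=blue, 2=blue, 3=red, 4=red, 5=red. No two adjacent vertices share a color.

2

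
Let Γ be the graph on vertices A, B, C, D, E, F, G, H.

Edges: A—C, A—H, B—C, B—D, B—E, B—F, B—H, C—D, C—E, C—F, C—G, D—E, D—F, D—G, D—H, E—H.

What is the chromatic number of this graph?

4

B, C, D, F are mutually adjacent (a clique of size 4), so at least 4 colors are needed.
4 colors suffice: color 1 → {C, H}; color 2 → {A, D}; color 3 → {B, G}; color 4 → {E, F}. Each edge has distinct colors on its endpoints.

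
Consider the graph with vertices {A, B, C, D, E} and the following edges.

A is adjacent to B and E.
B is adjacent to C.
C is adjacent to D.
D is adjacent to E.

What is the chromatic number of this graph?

3

The cycle A-B-C-D-E-A has odd length 5, so it cannot be 2-colored; at least 3 colors are needed.
3 colors suffice: A=3, B=2, C=1, D=2, E=1. No two adjacent vertices share a color.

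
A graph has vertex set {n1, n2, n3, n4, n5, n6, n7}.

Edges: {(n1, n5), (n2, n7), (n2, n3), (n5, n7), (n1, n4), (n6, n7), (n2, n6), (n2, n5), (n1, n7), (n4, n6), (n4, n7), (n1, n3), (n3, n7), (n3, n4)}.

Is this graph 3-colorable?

No

n1, n3, n4, n7 form a clique, so at least 4 colors are needed.
So 3 colors are not enough.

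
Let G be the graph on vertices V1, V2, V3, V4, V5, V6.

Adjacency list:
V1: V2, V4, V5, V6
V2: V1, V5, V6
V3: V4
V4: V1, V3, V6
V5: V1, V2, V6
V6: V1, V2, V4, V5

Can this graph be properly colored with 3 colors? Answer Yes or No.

No

V1, V2, V5, V6 are pairwise adjacent (a clique of size 4), so at least 4 colors are needed.
So 3 colors are not enough.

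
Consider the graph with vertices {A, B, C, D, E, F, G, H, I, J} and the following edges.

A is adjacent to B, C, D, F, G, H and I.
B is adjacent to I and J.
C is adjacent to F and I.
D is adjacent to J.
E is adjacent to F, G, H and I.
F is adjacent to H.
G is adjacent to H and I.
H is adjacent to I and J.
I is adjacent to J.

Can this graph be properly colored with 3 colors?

No

E, G, H, I are pairwise adjacent (a clique of size 4), so at least 4 colors are needed.
So 3 colors are not enough.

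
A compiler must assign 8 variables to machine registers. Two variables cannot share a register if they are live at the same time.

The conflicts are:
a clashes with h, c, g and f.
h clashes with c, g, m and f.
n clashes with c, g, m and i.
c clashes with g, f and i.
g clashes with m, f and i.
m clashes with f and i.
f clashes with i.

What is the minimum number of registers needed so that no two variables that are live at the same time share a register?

5

a, h, c, g, f are mutually in conflict, so at least 5 registers are needed.
5 registers suffice: register 1 → {g}; register 2 → {n, f}; register 3 → {c, m}; register 4 → {h, i}; register 5 → {a}. No two conflicting variables share a register.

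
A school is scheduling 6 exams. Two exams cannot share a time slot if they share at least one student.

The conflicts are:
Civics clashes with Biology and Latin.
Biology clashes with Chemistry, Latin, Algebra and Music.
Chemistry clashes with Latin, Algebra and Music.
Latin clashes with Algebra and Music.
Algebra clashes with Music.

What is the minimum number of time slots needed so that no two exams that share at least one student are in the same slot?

Biology, Chemistry, Latin, Algebra, Music pairwise conflict, so at least 5 time slots are needed.
5 time slots suffice: time slot 1 → {Latin}; time slot 2 → {Biology}; time slot 3 → {Civics, Chemistry}; time slot 4 → {Music}; time slot 5 → {Algebra}. No two conflicting exams share a time slot.

5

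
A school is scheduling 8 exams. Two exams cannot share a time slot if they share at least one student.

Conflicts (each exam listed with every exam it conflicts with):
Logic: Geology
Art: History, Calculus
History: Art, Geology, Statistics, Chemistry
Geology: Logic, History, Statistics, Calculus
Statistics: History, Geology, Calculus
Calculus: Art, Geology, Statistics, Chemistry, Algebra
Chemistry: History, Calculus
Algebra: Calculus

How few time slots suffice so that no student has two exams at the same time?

Geology, Statistics, Calculus are mutually in conflict, so at least 3 time slots are needed.
3 time slots suffice: time slot 1 → {Logic, History, Calculus}; time slot 2 → {Art, Geology, Chemistry, Algebra}; time slot 3 → {Statistics}. No two conflicting exams share a time slot.

3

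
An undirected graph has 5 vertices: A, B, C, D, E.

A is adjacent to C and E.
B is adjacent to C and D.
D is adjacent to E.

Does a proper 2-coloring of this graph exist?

The cycle B-C-A-E-D-B has odd length 5, so it cannot be 2-colored; at least 3 colors are needed.
So 2 colors are not enough.

No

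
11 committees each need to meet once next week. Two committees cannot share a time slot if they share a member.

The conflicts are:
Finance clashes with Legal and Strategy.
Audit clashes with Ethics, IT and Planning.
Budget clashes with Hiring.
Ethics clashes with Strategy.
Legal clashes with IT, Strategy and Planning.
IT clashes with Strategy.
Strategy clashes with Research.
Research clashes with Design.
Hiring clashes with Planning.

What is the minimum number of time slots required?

3

Legal, IT, Strategy all conflict with each other, so at least 3 time slots are needed.
3 time slots suffice: time slot 1 → {Audit, Strategy, Design, Hiring}; time slot 2 → {Budget, Ethics, Legal, Research}; time slot 3 → {Finance, IT, Planning}. Every pair that conflicts lands in different time slots.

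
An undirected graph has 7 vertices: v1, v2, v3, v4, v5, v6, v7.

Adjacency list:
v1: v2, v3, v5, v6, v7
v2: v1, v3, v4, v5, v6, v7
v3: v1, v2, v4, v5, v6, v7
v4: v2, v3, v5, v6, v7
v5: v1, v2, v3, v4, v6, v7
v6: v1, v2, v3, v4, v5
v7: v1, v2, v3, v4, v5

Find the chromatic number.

5

v2, v3, v4, v5, v6 form a clique, so at least 5 colors are needed.
5 colors suffice: color 1 → {v2}; color 2 → {v5}; color 3 → {v3}; color 4 → {v1, v4}; color 5 → {v6, v7}. No two adjacent vertices share a color.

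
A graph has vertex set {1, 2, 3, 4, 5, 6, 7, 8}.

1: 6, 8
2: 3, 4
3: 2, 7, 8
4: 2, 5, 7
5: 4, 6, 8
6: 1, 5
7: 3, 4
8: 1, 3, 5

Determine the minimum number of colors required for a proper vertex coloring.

The cycle 8-3-2-4-5-8 has odd length 5, so it cannot be 2-colored; at least 3 colors are needed.
3 colors suffice: 1=b, 2=c, 3=b, 4=a, 5=b, 6=a, 7=c, 8=a. Every edge joins two different colors.

3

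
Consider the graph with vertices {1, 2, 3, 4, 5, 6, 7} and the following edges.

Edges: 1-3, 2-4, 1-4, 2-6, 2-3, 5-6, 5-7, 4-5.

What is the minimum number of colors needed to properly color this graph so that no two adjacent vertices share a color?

2

2 and 6 are adjacent, so at least 2 colors are needed.
2 colors suffice: color red → {1, 2, 5}; color blue → {3, 4, 6, 7}. No two adjacent vertices share a color.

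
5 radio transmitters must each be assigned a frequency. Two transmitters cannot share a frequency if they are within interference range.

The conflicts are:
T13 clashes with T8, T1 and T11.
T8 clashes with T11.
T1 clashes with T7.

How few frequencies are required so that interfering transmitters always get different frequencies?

3

T13, T8, T11 pairwise conflict, so at least 3 frequencies are needed.
3 frequencies suffice: frequency 1 → {T13, T7}; frequency 2 → {T1, T11}; frequency 3 → {T8}. Every pair that conflicts lands in different frequencies.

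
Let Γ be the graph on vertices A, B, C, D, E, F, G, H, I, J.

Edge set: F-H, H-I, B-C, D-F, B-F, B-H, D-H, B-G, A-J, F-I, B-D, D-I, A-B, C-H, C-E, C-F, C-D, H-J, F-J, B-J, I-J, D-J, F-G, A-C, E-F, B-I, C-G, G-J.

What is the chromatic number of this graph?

B, D, F, H, I, J are pairwise adjacent (a clique of size 6), so at least 6 colors are needed.
6 colors suffice: A=2, B=1, C=3, D=5, E=1, F=2, G=4, H=4, I=6, J=3. Each edge has distinct colors on its endpoints.

6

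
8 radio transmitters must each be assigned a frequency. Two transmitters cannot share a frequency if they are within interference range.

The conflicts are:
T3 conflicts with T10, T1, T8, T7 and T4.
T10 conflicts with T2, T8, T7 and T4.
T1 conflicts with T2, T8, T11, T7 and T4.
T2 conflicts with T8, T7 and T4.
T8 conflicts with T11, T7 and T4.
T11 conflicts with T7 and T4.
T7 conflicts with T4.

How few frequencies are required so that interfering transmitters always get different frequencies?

T1, T2, T8, T7, T4 all conflict with each other, so at least 5 frequencies are needed.
5 frequencies suffice: frequency 1 → {T8}; frequency 2 → {T4}; frequency 3 → {T7}; frequency 4 → {T10, T1}; frequency 5 → {T3, T2, T11}. No two conflicting transmitters share a frequency.

5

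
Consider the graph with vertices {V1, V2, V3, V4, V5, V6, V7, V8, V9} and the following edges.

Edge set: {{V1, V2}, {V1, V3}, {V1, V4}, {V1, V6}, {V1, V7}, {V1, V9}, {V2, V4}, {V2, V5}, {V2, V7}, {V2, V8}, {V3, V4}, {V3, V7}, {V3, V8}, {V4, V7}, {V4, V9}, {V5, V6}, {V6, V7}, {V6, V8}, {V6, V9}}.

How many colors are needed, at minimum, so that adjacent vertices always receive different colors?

4

V1, V2, V4, V7 are mutually adjacent (a clique of size 4), so at least 4 colors are needed.
4 colors suffice: color 1 → {V1, V5, V8}; color 2 → {V7, V9}; color 3 → {V2, V3, V6}; color 4 → {V4}. Every edge joins two different colors.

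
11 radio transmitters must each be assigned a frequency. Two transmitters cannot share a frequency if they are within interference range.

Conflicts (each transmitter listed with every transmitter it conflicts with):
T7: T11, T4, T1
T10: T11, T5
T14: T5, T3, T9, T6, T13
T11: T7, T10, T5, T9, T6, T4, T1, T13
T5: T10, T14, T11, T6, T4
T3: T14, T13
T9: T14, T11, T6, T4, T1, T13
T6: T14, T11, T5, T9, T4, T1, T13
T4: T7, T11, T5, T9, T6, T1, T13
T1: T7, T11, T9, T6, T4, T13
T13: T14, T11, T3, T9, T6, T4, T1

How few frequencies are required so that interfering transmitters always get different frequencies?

T11, T9, T6, T4, T1, T13 are mutually in conflict, so at least 6 frequencies are needed.
6 frequencies suffice: frequency 1 → {T14, T11}; frequency 2 → {T7, T5, T13}; frequency 3 → {T10, T3, T6}; frequency 4 → {T4}; frequency 5 → {T9}; frequency 6 → {T1}. No two conflicting transmitters share a frequency.

6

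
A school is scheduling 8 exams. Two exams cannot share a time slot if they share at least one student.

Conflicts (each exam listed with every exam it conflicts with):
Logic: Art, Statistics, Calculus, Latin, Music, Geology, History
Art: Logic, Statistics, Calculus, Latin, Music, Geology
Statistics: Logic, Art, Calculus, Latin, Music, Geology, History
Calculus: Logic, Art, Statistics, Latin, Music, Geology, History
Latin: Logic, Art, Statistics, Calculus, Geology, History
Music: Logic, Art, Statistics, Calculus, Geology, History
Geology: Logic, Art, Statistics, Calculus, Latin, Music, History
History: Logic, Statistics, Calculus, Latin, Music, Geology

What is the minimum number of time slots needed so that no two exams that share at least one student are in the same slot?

Logic, Statistics, Calculus, Music, Geology, History pairwise conflict, so at least 6 time slots are needed.
6 time slots suffice: Logic=4, Art=5, Statistics=1, Calculus=3, Latin=6, Music=6, Geology=2, History=5. No two conflicting exams share a time slot.

6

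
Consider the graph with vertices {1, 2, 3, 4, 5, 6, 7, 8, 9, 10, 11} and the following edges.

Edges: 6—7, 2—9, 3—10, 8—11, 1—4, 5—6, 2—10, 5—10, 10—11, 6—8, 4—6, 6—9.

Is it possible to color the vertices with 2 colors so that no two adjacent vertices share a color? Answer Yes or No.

The cycle 11-8-6-5-10-11 has odd length 5, so it cannot be 2-colored; at least 3 colors are needed.
So 2 colors are not enough.

No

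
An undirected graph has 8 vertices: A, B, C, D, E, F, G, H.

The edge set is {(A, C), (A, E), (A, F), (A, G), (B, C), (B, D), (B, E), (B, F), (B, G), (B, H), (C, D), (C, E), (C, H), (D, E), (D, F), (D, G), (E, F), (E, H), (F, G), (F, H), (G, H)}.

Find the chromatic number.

B, F, G, H are mutually adjacent (a clique of size 4), so at least 4 colors are needed.
4 colors suffice: color red → {C, F}; color blue → {E, G}; color green → {A, B}; color yellow → {D, H}. No two adjacent vertices share a color.

4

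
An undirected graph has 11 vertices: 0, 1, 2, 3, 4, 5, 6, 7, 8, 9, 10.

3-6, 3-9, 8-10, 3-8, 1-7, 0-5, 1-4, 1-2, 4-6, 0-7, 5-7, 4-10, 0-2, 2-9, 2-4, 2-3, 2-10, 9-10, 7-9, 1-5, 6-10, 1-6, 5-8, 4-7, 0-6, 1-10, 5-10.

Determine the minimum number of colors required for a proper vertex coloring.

4

1, 2, 4, 10 form a clique, so at least 4 colors are needed.
4 colors suffice: color red → {3, 7, 10}; color blue → {2, 5, 6}; color green → {0, 1, 8, 9}; color yellow → {4}. No two adjacent vertices share a color.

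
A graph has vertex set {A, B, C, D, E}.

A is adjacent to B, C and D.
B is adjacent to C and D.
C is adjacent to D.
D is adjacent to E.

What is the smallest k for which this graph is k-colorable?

4

A, B, C, D are mutually adjacent (a clique of size 4), so at least 4 colors are needed.
One proper 4-coloring: A=2, B=4, C=3, D=1, E=2. No two adjacent vertices share a color.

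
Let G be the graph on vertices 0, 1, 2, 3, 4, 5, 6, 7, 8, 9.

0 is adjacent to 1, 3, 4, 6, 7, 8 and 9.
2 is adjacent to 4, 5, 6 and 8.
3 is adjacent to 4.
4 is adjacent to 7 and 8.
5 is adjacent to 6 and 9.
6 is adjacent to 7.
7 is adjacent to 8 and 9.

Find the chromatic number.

4

0, 4, 7, 8 are pairwise adjacent (a clique of size 4), so at least 4 colors are needed.
4 colors suffice: 0=red, 1=blue, 2=red, 3=blue, 4=green, 5=blue, 6=green, 7=blue, 8=yellow, 9=green. Every edge joins two different colors.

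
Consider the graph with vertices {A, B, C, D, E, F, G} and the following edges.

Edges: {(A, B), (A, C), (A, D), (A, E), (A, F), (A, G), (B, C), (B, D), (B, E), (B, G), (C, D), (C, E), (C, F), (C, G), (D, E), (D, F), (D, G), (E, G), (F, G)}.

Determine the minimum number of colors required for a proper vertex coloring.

A, B, C, D, E, G are pairwise adjacent (a clique of size 6), so at least 6 colors are needed.
6 colors suffice: color 1 → {C}; color 2 → {A}; color 3 → {D}; color 4 → {G}; color 5 → {B, F}; color 6 → {E}. No two adjacent vertices share a color.

6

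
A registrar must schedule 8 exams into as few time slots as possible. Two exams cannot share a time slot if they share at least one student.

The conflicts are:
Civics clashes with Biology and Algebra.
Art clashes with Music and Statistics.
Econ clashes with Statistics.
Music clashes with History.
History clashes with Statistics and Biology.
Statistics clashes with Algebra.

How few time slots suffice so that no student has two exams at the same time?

The cycle Biology-History-Statistics-Algebra-Civics-Biology has odd length 5, so it cannot be 2-colored; at least 3 time slots are needed.
3 time slots suffice: time slot 1 → {Music, Statistics, Biology}; time slot 2 → {Art, Econ, History, Algebra}; time slot 3 → {Civics}. Each listed conflict is separated.

3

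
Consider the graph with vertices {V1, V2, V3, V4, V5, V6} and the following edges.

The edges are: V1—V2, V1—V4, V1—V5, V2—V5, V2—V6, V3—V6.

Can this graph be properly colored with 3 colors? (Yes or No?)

Yes

The chromatic number is 3. V1, V2, V5 are pairwise adjacent, so at least 3 colors are needed.
3 colors suffice: color 1 → {V2, V3, V4}; color 2 → {V1, V6}; color 3 → {V5}.
That is already a proper 3-coloring.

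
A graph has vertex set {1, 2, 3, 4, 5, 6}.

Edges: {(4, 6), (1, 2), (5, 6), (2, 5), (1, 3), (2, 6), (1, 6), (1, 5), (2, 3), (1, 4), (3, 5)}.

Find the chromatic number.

1, 2, 5, 6 form a clique, so at least 4 colors are needed.
4 colors suffice: color a → {1}; color b → {2, 4}; color c → {3, 6}; color d → {5}. Every edge joins two different colors.

4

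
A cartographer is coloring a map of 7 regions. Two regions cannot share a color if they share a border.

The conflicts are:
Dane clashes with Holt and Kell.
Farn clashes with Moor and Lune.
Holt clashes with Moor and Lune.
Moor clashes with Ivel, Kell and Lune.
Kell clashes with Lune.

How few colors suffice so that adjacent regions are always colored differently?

3

Farn, Moor, Lune are mutually in conflict, so at least 3 colors are needed.
3 colors suffice: Dane=1, Farn=3, Holt=3, Moor=1, Ivel=2, Kell=3, Lune=2. Each listed conflict is separated.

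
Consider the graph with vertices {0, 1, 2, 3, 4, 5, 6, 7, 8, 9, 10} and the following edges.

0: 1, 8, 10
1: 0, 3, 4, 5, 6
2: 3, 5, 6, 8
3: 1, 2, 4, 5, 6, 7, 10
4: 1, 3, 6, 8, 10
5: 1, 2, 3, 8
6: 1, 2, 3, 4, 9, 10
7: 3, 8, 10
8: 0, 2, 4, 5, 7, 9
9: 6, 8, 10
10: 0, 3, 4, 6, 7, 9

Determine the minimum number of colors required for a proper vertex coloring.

4

1, 3, 4, 6 form a clique, so at least 4 colors are needed.
4 colors suffice: color a → {3, 8}; color b → {0, 5, 6, 7}; color c → {1, 2, 10}; color d → {4, 9}. Every edge joins two different colors.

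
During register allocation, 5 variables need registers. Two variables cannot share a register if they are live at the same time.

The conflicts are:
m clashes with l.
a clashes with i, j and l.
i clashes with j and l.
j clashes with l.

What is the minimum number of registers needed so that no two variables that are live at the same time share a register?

4

a, i, j, l pairwise conflict, so at least 4 registers are needed.
4 registers suffice: register 1 → {l}; register 2 → {m, a}; register 3 → {j}; register 4 → {i}. No two conflicting variables share a register.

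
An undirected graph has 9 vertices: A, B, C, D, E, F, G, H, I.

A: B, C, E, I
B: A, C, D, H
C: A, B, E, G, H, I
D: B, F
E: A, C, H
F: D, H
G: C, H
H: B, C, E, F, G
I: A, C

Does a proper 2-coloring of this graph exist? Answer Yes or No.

No

B, C, H are mutually adjacent, so at least 3 colors are needed.
So 2 colors are not enough.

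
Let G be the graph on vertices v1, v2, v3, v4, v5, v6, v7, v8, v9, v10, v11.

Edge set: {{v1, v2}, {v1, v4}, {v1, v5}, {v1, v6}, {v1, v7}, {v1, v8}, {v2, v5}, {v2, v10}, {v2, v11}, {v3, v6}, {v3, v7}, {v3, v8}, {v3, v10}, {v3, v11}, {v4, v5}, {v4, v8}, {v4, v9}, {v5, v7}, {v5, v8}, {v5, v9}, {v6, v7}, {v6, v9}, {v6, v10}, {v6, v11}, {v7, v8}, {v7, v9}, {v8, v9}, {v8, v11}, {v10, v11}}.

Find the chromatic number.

v3, v6, v10, v11 are mutually adjacent (a clique of size 4), so at least 4 colors are needed.
4 colors suffice: color 1 → {v2, v6, v8}; color 2 → {v5, v11}; color 3 → {v4, v7, v10}; color 4 → {v1, v3, v9}. Every edge joins two different colors.

4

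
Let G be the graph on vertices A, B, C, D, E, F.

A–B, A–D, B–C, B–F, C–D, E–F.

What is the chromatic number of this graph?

A and D are adjacent, so at least 2 colors are needed.
2 colors suffice: color 1 → {B, D, E}; color 2 → {A, C, F}. Every edge joins two different colors.

2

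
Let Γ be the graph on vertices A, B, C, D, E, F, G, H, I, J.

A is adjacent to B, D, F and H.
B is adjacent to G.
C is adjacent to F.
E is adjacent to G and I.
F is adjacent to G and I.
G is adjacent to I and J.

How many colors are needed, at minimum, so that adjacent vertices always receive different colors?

F, G, I form a triangle, so at least 3 colors are needed.
3 colors suffice: color 1 → {A, C, G}; color 2 → {B, D, E, F, H, J}; color 3 → {I}. Each edge has distinct colors on its endpoints.

3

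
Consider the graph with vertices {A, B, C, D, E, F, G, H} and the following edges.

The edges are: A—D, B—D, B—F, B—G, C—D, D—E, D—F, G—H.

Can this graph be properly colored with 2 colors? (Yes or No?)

No

B, D, F are mutually adjacent, so at least 3 colors are needed.
So 2 colors are not enough.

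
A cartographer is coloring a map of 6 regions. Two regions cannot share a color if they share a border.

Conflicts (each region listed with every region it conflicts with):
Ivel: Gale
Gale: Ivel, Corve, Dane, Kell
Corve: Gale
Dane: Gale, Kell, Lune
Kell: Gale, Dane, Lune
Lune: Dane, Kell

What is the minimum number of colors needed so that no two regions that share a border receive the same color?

Dane, Kell, Lune pairwise conflict, so at least 3 colors are needed.
3 colors suffice: color 1 → {Gale, Lune}; color 2 → {Ivel, Corve, Kell}; color 3 → {Dane}. No two conflicting regions share a color.

3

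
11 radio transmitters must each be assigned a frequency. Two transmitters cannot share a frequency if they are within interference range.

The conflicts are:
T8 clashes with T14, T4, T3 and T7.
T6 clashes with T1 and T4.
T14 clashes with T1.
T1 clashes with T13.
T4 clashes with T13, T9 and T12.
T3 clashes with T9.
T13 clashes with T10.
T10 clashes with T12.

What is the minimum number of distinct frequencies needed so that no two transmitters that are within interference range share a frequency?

3

The cycle T8-T14-T1-T6-T4-T8 has odd length 5, so it cannot be 2-colored; at least 3 frequencies are needed.
Using 3 frequencies: T8=2, T6=2, T14=3, T1=1, T4=1, T3=1, T13=2, T7=1, T9=2, T10=1, T12=2. Each listed conflict is separated.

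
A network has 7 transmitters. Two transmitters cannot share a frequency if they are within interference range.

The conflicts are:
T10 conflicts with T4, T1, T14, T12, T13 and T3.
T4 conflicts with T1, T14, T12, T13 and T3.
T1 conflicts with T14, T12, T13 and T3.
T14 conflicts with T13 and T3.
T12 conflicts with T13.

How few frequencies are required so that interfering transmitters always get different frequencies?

T10, T4, T1, T12, T13 pairwise conflict, so at least 5 frequencies are needed.
5 frequencies suffice: frequency 1 → {T1}; frequency 2 → {T4}; frequency 3 → {T10}; frequency 4 → {T14, T12}; frequency 5 → {T13, T3}. No two conflicting transmitters share a frequency.

5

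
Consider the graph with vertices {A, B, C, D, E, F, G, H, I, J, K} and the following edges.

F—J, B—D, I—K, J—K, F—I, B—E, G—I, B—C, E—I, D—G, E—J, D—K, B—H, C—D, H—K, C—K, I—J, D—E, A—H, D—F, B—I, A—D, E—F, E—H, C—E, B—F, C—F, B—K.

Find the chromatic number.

B, C, D, E, F form a clique, so at least 5 colors are needed.
5 colors suffice: color 1 → {A, B, G, J}; color 2 → {D, H, I}; color 3 → {E, K}; color 4 → {F}; color 5 → {C}. No two adjacent vertices share a color.

5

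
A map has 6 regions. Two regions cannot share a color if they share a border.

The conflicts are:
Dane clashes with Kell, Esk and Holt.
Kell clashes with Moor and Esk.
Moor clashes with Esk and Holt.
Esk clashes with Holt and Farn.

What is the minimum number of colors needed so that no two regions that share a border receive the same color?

Dane, Esk, Holt pairwise conflict, so at least 3 colors are needed.
3 colors suffice: color 1 → {Esk}; color 2 → {Kell, Holt, Farn}; color 3 → {Dane, Moor}. Each listed conflict is separated.

3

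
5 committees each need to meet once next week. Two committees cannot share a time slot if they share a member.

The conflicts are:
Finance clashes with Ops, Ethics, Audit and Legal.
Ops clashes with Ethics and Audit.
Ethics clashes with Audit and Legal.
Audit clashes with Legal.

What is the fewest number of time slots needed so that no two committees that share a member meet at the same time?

Finance, Ops, Ethics, Audit are mutually in conflict, so at least 4 time slots are needed.
4 time slots suffice: time slot 1 → {Finance}; time slot 2 → {Ethics}; time slot 3 → {Audit}; time slot 4 → {Ops, Legal}. Each listed conflict is separated.

4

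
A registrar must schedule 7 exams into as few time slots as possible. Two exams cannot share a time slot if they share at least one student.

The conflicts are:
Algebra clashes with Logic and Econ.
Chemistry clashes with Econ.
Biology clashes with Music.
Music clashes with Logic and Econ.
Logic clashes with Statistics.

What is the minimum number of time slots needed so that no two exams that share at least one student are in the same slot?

Algebra and Logic conflict, so at least 2 time slots are needed.
A valid assignment using 2 time slots: Algebra=2, Chemistry=2, Biology=1, Music=2, Logic=1, Econ=1, Statistics=2. Each listed conflict is separated.

2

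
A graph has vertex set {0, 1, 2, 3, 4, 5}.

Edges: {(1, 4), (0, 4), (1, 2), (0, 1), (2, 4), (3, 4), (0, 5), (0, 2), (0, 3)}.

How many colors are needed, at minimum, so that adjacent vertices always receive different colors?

4

0, 1, 2, 4 are pairwise adjacent (a clique of size 4), so at least 4 colors are needed.
4 colors suffice: color a → {0}; color b → {4, 5}; color c → {1, 3}; color d → {2}. Every edge joins two different colors.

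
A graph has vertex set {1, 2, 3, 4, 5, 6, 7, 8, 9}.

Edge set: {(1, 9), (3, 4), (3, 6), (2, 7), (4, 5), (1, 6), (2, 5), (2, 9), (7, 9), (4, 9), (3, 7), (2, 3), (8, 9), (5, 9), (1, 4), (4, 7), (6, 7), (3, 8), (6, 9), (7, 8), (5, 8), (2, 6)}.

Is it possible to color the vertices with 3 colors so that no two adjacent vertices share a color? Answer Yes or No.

No

2, 6, 7, 9 are mutually adjacent (a clique of size 4), so at least 4 colors are needed.
So 3 colors are not enough.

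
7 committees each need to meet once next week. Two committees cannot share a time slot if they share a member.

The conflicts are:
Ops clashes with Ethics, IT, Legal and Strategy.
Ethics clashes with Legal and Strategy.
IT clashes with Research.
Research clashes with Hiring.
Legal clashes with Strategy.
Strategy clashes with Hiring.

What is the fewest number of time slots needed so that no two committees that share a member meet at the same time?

Ops, Ethics, Legal, Strategy pairwise conflict, so at least 4 time slots are needed.
4 time slots suffice: time slot 1 → {Research, Strategy}; time slot 2 → {Ops, Hiring}; time slot 3 → {IT, Legal}; time slot 4 → {Ethics}. Each listed conflict is separated.

4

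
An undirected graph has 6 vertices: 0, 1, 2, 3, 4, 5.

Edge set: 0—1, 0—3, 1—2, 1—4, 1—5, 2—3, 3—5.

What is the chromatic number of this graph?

1 and 5 are adjacent, so at least 2 colors are needed.
2 colors suffice: color red → {1, 3}; color blue → {0, 2, 4, 5}. Every edge joins two different colors.

2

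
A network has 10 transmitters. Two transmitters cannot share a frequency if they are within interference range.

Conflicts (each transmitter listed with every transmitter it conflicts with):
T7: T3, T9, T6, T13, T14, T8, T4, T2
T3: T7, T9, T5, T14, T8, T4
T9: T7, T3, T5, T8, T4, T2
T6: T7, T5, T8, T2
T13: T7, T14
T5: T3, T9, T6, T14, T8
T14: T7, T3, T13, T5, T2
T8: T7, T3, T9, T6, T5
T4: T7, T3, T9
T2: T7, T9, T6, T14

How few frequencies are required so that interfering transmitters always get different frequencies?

T7, T3, T9, T4 all conflict with each other, so at least 4 frequencies are needed.
4 frequencies suffice: frequency 1 → {T7, T5}; frequency 2 → {T9, T6, T14}; frequency 3 → {T3, T13, T2}; frequency 4 → {T8, T4}. Every pair that conflicts lands in different frequencies.

4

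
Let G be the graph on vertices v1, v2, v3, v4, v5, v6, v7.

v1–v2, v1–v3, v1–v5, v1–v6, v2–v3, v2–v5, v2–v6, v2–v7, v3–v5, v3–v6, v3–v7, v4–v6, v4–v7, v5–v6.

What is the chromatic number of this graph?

5

v1, v2, v3, v5, v6 form a clique, so at least 5 colors are needed.
5 colors suffice: v1=4, v2=3, v3=2, v4=2, v5=5, v6=1, v7=1. Each edge has distinct colors on its endpoints.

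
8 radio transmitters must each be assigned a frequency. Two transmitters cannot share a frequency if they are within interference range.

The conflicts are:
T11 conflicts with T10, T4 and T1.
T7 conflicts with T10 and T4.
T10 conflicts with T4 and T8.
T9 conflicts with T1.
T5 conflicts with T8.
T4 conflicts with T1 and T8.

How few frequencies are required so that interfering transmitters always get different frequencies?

T11, T10, T4 are mutually in conflict, so at least 3 frequencies are needed.
3 frequencies suffice: frequency 1 → {T9, T5, T4}; frequency 2 → {T10, T1}; frequency 3 → {T11, T7, T8}. Each listed conflict is separated.

3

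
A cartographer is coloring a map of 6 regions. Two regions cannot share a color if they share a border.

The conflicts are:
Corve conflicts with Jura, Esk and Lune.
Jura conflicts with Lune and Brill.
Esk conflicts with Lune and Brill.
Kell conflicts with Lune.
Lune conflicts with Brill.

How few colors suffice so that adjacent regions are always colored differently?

Corve, Esk, Lune are mutually in conflict, so at least 3 colors are needed.
3 colors suffice: color 1 → {Lune}; color 2 → {Corve, Kell, Brill}; color 3 → {Jura, Esk}. Each listed conflict is separated.

3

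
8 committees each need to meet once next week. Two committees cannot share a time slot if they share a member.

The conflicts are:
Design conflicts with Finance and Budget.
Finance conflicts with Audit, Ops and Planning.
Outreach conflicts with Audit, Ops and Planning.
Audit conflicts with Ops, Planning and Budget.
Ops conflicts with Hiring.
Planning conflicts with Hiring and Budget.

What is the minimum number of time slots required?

Outreach, Audit, Ops pairwise conflict, so at least 3 time slots are needed.
3 time slots suffice: time slot 1 → {Design, Audit, Hiring}; time slot 2 → {Ops, Planning}; time slot 3 → {Finance, Outreach, Budget}. Each listed conflict is separated.

3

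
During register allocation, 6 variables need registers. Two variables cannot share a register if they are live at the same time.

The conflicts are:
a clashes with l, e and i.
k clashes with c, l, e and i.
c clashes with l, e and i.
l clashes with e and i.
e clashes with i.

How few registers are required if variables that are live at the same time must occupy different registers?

k, c, l, e, i pairwise conflict, so at least 5 registers are needed.
5 registers suffice: a=4, k=4, c=5, l=1, e=2, i=3. Every pair that conflicts lands in different registers.

5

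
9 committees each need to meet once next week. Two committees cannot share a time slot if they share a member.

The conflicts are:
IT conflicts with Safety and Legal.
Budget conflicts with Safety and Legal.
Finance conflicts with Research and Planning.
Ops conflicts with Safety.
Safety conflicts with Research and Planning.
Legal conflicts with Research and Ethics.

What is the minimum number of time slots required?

2

Safety and Planning conflict, so at least 2 time slots are needed.
2 time slots suffice: time slot 1 → {Finance, Safety, Legal}; time slot 2 → {IT, Budget, Ops, Research, Ethics, Planning}. Every pair that conflicts lands in different time slots.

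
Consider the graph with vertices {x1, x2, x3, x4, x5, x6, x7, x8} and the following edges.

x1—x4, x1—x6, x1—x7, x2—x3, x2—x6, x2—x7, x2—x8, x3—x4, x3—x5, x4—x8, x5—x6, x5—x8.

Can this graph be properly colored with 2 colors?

The cycle x2-x7-x1-x4-x3-x2 has odd length 5, so it cannot be 2-colored; at least 3 colors are needed.
So 2 colors are not enough.

No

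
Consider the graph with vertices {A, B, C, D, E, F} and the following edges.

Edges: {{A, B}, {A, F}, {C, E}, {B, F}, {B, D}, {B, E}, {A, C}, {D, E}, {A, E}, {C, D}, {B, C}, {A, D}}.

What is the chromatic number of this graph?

A, B, C, D, E form a clique, so at least 5 colors are needed.
One proper 5-coloring: A=1, B=2, C=5, D=3, E=4, F=3. No two adjacent vertices share a color.

5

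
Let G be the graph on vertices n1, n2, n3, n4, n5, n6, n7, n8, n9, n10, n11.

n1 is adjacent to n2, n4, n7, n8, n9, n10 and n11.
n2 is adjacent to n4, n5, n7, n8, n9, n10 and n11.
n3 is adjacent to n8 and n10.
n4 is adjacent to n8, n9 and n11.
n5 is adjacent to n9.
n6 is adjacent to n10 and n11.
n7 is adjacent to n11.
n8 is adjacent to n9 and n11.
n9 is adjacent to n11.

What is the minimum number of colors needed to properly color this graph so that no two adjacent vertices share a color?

n1, n2, n4, n8, n9, n11 form a clique, so at least 6 colors are needed.
6 colors suffice: color 1 → {n2, n3, n6}; color 2 → {n5, n10, n11}; color 3 → {n1}; color 4 → {n7, n9}; color 5 → {n8}; color 6 → {n4}. Each edge has distinct colors on its endpoints.

6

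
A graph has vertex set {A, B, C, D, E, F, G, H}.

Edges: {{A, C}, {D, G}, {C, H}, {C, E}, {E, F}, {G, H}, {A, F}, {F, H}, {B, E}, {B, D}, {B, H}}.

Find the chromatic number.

G and H are adjacent, so at least 2 colors are needed.
A valid assignment using 2 colors: A=1, B=2, C=2, D=1, E=1, F=2, G=2, H=1. Each edge has distinct colors on its endpoints.

2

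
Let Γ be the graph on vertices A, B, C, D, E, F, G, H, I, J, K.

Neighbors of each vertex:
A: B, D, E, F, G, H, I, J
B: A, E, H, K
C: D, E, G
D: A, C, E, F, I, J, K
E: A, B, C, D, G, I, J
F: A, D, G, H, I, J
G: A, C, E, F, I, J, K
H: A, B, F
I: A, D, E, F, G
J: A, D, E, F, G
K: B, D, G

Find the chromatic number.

A, D, E, I are mutually adjacent (a clique of size 4), so at least 4 colors are needed.
4 colors suffice: color 1 → {A, C, K}; color 2 → {E, F}; color 3 → {B, D, G}; color 4 → {H, I, J}. Each edge has distinct colors on its endpoints.

4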